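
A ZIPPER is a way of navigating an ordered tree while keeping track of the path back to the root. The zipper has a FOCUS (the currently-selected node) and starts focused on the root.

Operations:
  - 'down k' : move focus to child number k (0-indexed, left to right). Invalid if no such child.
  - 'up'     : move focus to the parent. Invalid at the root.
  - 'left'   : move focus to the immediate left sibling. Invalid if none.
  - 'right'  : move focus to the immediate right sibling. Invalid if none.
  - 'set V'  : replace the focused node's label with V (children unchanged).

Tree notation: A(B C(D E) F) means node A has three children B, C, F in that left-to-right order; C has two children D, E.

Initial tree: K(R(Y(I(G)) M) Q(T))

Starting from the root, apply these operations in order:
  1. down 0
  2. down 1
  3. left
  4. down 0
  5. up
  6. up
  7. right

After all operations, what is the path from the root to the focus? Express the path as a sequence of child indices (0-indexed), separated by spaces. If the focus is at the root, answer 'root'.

Answer: 1

Derivation:
Step 1 (down 0): focus=R path=0 depth=1 children=['Y', 'M'] left=[] right=['Q'] parent=K
Step 2 (down 1): focus=M path=0/1 depth=2 children=[] left=['Y'] right=[] parent=R
Step 3 (left): focus=Y path=0/0 depth=2 children=['I'] left=[] right=['M'] parent=R
Step 4 (down 0): focus=I path=0/0/0 depth=3 children=['G'] left=[] right=[] parent=Y
Step 5 (up): focus=Y path=0/0 depth=2 children=['I'] left=[] right=['M'] parent=R
Step 6 (up): focus=R path=0 depth=1 children=['Y', 'M'] left=[] right=['Q'] parent=K
Step 7 (right): focus=Q path=1 depth=1 children=['T'] left=['R'] right=[] parent=K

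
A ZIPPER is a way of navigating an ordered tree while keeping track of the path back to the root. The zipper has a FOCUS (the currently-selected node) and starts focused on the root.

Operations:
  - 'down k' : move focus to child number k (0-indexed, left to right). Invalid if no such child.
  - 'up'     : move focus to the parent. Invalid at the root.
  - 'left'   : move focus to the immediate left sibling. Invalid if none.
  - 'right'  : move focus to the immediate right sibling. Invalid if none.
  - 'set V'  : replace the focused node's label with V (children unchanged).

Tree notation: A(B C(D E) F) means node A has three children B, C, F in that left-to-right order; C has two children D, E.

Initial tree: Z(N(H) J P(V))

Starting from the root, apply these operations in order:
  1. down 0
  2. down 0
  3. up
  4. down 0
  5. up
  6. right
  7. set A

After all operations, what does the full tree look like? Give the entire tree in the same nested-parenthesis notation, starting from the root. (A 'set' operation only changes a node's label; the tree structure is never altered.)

Step 1 (down 0): focus=N path=0 depth=1 children=['H'] left=[] right=['J', 'P'] parent=Z
Step 2 (down 0): focus=H path=0/0 depth=2 children=[] left=[] right=[] parent=N
Step 3 (up): focus=N path=0 depth=1 children=['H'] left=[] right=['J', 'P'] parent=Z
Step 4 (down 0): focus=H path=0/0 depth=2 children=[] left=[] right=[] parent=N
Step 5 (up): focus=N path=0 depth=1 children=['H'] left=[] right=['J', 'P'] parent=Z
Step 6 (right): focus=J path=1 depth=1 children=[] left=['N'] right=['P'] parent=Z
Step 7 (set A): focus=A path=1 depth=1 children=[] left=['N'] right=['P'] parent=Z

Answer: Z(N(H) A P(V))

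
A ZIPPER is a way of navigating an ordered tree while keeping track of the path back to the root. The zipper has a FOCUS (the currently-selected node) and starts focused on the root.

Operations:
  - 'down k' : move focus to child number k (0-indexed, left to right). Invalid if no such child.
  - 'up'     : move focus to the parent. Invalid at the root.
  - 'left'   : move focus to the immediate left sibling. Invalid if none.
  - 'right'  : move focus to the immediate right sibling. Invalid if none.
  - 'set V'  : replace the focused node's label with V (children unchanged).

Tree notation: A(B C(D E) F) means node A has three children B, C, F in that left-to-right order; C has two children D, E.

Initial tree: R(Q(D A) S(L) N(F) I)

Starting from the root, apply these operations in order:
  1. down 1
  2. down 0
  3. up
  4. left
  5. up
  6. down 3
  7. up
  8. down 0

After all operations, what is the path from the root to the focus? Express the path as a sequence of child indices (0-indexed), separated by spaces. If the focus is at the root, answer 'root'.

Answer: 0

Derivation:
Step 1 (down 1): focus=S path=1 depth=1 children=['L'] left=['Q'] right=['N', 'I'] parent=R
Step 2 (down 0): focus=L path=1/0 depth=2 children=[] left=[] right=[] parent=S
Step 3 (up): focus=S path=1 depth=1 children=['L'] left=['Q'] right=['N', 'I'] parent=R
Step 4 (left): focus=Q path=0 depth=1 children=['D', 'A'] left=[] right=['S', 'N', 'I'] parent=R
Step 5 (up): focus=R path=root depth=0 children=['Q', 'S', 'N', 'I'] (at root)
Step 6 (down 3): focus=I path=3 depth=1 children=[] left=['Q', 'S', 'N'] right=[] parent=R
Step 7 (up): focus=R path=root depth=0 children=['Q', 'S', 'N', 'I'] (at root)
Step 8 (down 0): focus=Q path=0 depth=1 children=['D', 'A'] left=[] right=['S', 'N', 'I'] parent=R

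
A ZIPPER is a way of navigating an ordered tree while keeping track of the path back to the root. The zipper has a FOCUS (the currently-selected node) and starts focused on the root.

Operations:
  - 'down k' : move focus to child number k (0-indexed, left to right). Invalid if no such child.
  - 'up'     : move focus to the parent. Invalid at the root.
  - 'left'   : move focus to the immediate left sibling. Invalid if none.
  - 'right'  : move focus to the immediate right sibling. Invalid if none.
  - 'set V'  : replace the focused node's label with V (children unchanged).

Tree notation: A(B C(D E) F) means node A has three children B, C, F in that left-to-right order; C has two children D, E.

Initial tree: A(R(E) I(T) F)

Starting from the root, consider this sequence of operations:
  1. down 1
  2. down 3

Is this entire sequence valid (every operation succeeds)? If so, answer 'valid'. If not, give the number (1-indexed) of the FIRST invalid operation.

Answer: 2

Derivation:
Step 1 (down 1): focus=I path=1 depth=1 children=['T'] left=['R'] right=['F'] parent=A
Step 2 (down 3): INVALID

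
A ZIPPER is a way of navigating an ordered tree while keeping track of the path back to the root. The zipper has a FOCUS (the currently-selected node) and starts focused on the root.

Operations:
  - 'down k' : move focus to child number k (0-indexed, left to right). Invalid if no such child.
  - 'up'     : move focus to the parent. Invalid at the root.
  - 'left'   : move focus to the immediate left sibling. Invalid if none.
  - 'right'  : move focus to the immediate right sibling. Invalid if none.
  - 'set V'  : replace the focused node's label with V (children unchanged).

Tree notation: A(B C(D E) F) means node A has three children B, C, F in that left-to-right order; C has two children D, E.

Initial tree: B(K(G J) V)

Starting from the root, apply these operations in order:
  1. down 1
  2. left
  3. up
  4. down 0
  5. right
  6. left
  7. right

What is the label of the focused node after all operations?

Answer: V

Derivation:
Step 1 (down 1): focus=V path=1 depth=1 children=[] left=['K'] right=[] parent=B
Step 2 (left): focus=K path=0 depth=1 children=['G', 'J'] left=[] right=['V'] parent=B
Step 3 (up): focus=B path=root depth=0 children=['K', 'V'] (at root)
Step 4 (down 0): focus=K path=0 depth=1 children=['G', 'J'] left=[] right=['V'] parent=B
Step 5 (right): focus=V path=1 depth=1 children=[] left=['K'] right=[] parent=B
Step 6 (left): focus=K path=0 depth=1 children=['G', 'J'] left=[] right=['V'] parent=B
Step 7 (right): focus=V path=1 depth=1 children=[] left=['K'] right=[] parent=B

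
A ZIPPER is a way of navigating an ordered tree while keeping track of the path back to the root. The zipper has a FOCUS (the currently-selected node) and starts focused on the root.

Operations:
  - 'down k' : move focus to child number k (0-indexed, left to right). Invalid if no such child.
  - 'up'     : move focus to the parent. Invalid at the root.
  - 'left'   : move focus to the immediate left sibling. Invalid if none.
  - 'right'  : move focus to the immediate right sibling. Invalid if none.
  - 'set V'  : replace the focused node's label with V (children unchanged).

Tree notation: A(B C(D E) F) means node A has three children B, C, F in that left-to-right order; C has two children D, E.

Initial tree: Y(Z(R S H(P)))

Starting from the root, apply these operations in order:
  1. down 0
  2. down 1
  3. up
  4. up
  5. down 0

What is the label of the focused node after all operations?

Step 1 (down 0): focus=Z path=0 depth=1 children=['R', 'S', 'H'] left=[] right=[] parent=Y
Step 2 (down 1): focus=S path=0/1 depth=2 children=[] left=['R'] right=['H'] parent=Z
Step 3 (up): focus=Z path=0 depth=1 children=['R', 'S', 'H'] left=[] right=[] parent=Y
Step 4 (up): focus=Y path=root depth=0 children=['Z'] (at root)
Step 5 (down 0): focus=Z path=0 depth=1 children=['R', 'S', 'H'] left=[] right=[] parent=Y

Answer: Z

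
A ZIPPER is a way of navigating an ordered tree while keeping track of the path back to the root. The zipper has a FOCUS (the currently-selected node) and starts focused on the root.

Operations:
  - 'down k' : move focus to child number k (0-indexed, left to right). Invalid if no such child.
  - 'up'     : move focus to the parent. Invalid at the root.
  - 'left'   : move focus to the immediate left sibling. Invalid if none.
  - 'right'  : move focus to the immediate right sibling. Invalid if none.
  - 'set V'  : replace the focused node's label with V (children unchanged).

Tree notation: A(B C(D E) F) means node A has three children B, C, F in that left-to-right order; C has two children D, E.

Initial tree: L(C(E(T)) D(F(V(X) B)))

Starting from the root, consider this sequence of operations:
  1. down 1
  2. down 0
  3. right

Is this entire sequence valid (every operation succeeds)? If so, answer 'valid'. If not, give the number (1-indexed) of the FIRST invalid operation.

Step 1 (down 1): focus=D path=1 depth=1 children=['F'] left=['C'] right=[] parent=L
Step 2 (down 0): focus=F path=1/0 depth=2 children=['V', 'B'] left=[] right=[] parent=D
Step 3 (right): INVALID

Answer: 3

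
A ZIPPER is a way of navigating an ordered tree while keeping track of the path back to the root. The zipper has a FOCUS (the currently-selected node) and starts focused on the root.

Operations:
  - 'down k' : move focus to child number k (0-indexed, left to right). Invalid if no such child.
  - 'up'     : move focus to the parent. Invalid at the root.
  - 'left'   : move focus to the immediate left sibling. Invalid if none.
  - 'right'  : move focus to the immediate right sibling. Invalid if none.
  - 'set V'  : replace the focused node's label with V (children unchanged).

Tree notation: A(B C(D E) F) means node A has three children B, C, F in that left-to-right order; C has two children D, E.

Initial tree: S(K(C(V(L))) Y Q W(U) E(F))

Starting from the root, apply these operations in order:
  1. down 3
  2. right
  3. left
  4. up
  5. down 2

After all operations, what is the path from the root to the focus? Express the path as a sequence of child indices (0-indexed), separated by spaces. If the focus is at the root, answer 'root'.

Step 1 (down 3): focus=W path=3 depth=1 children=['U'] left=['K', 'Y', 'Q'] right=['E'] parent=S
Step 2 (right): focus=E path=4 depth=1 children=['F'] left=['K', 'Y', 'Q', 'W'] right=[] parent=S
Step 3 (left): focus=W path=3 depth=1 children=['U'] left=['K', 'Y', 'Q'] right=['E'] parent=S
Step 4 (up): focus=S path=root depth=0 children=['K', 'Y', 'Q', 'W', 'E'] (at root)
Step 5 (down 2): focus=Q path=2 depth=1 children=[] left=['K', 'Y'] right=['W', 'E'] parent=S

Answer: 2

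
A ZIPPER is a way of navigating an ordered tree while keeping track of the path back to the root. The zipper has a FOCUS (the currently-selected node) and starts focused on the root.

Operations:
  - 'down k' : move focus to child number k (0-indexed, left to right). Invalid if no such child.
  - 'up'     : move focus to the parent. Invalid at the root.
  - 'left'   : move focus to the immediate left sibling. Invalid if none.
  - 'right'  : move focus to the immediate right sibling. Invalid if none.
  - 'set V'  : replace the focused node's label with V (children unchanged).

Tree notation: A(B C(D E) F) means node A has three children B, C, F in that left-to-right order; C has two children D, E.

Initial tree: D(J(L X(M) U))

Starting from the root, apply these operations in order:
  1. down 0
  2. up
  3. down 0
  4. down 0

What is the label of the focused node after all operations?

Step 1 (down 0): focus=J path=0 depth=1 children=['L', 'X', 'U'] left=[] right=[] parent=D
Step 2 (up): focus=D path=root depth=0 children=['J'] (at root)
Step 3 (down 0): focus=J path=0 depth=1 children=['L', 'X', 'U'] left=[] right=[] parent=D
Step 4 (down 0): focus=L path=0/0 depth=2 children=[] left=[] right=['X', 'U'] parent=J

Answer: L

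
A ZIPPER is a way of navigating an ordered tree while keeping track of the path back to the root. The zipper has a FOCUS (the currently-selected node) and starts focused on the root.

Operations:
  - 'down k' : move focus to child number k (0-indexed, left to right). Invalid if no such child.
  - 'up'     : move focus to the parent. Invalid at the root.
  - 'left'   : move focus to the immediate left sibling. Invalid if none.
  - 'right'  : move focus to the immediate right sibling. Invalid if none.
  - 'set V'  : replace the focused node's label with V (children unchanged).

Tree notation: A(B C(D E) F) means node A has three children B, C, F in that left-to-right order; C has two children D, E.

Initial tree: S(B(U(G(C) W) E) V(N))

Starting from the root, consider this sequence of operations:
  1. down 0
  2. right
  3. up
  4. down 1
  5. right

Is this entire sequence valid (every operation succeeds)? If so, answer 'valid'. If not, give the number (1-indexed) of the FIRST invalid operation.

Step 1 (down 0): focus=B path=0 depth=1 children=['U', 'E'] left=[] right=['V'] parent=S
Step 2 (right): focus=V path=1 depth=1 children=['N'] left=['B'] right=[] parent=S
Step 3 (up): focus=S path=root depth=0 children=['B', 'V'] (at root)
Step 4 (down 1): focus=V path=1 depth=1 children=['N'] left=['B'] right=[] parent=S
Step 5 (right): INVALID

Answer: 5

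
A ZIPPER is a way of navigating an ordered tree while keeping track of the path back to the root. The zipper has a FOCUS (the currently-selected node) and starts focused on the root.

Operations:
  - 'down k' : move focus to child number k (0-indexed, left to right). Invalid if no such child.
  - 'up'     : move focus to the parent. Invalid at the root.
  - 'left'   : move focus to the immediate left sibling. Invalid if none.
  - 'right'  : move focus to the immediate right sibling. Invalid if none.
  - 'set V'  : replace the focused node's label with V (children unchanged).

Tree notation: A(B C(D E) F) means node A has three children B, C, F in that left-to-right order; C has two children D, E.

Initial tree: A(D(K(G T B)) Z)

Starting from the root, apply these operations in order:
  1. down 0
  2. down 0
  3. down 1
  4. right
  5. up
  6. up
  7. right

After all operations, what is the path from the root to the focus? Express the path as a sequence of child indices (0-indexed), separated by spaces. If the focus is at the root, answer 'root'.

Answer: 1

Derivation:
Step 1 (down 0): focus=D path=0 depth=1 children=['K'] left=[] right=['Z'] parent=A
Step 2 (down 0): focus=K path=0/0 depth=2 children=['G', 'T', 'B'] left=[] right=[] parent=D
Step 3 (down 1): focus=T path=0/0/1 depth=3 children=[] left=['G'] right=['B'] parent=K
Step 4 (right): focus=B path=0/0/2 depth=3 children=[] left=['G', 'T'] right=[] parent=K
Step 5 (up): focus=K path=0/0 depth=2 children=['G', 'T', 'B'] left=[] right=[] parent=D
Step 6 (up): focus=D path=0 depth=1 children=['K'] left=[] right=['Z'] parent=A
Step 7 (right): focus=Z path=1 depth=1 children=[] left=['D'] right=[] parent=A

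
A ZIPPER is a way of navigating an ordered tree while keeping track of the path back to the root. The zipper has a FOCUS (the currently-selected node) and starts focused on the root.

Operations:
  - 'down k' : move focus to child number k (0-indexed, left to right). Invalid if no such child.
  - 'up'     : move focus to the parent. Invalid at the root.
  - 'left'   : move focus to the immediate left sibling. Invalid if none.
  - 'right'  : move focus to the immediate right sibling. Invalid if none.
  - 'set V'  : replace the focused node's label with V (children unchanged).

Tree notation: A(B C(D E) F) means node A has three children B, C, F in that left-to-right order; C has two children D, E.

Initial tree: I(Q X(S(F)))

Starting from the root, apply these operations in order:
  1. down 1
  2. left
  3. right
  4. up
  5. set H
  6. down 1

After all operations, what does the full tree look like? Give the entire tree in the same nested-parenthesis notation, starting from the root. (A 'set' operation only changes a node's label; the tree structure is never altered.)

Answer: H(Q X(S(F)))

Derivation:
Step 1 (down 1): focus=X path=1 depth=1 children=['S'] left=['Q'] right=[] parent=I
Step 2 (left): focus=Q path=0 depth=1 children=[] left=[] right=['X'] parent=I
Step 3 (right): focus=X path=1 depth=1 children=['S'] left=['Q'] right=[] parent=I
Step 4 (up): focus=I path=root depth=0 children=['Q', 'X'] (at root)
Step 5 (set H): focus=H path=root depth=0 children=['Q', 'X'] (at root)
Step 6 (down 1): focus=X path=1 depth=1 children=['S'] left=['Q'] right=[] parent=H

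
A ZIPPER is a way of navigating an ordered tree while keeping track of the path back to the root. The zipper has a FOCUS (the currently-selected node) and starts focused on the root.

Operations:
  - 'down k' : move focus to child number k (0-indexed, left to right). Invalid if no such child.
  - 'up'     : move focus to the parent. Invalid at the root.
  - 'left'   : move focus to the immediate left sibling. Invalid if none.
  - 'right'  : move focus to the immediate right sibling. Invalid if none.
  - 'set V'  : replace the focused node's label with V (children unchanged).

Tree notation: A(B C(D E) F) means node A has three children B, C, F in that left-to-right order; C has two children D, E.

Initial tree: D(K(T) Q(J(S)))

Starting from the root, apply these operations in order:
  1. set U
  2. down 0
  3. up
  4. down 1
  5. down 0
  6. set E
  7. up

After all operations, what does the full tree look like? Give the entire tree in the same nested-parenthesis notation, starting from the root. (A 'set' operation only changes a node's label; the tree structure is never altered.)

Step 1 (set U): focus=U path=root depth=0 children=['K', 'Q'] (at root)
Step 2 (down 0): focus=K path=0 depth=1 children=['T'] left=[] right=['Q'] parent=U
Step 3 (up): focus=U path=root depth=0 children=['K', 'Q'] (at root)
Step 4 (down 1): focus=Q path=1 depth=1 children=['J'] left=['K'] right=[] parent=U
Step 5 (down 0): focus=J path=1/0 depth=2 children=['S'] left=[] right=[] parent=Q
Step 6 (set E): focus=E path=1/0 depth=2 children=['S'] left=[] right=[] parent=Q
Step 7 (up): focus=Q path=1 depth=1 children=['E'] left=['K'] right=[] parent=U

Answer: U(K(T) Q(E(S)))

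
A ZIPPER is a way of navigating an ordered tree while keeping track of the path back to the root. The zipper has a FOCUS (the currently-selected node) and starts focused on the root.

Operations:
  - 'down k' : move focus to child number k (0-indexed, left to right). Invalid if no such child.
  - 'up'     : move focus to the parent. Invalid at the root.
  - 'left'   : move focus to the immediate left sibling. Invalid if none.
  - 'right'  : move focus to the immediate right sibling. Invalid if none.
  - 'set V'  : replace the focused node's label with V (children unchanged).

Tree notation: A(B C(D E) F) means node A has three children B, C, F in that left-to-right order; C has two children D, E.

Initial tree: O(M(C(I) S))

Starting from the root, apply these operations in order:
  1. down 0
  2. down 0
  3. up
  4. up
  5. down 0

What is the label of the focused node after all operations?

Step 1 (down 0): focus=M path=0 depth=1 children=['C', 'S'] left=[] right=[] parent=O
Step 2 (down 0): focus=C path=0/0 depth=2 children=['I'] left=[] right=['S'] parent=M
Step 3 (up): focus=M path=0 depth=1 children=['C', 'S'] left=[] right=[] parent=O
Step 4 (up): focus=O path=root depth=0 children=['M'] (at root)
Step 5 (down 0): focus=M path=0 depth=1 children=['C', 'S'] left=[] right=[] parent=O

Answer: M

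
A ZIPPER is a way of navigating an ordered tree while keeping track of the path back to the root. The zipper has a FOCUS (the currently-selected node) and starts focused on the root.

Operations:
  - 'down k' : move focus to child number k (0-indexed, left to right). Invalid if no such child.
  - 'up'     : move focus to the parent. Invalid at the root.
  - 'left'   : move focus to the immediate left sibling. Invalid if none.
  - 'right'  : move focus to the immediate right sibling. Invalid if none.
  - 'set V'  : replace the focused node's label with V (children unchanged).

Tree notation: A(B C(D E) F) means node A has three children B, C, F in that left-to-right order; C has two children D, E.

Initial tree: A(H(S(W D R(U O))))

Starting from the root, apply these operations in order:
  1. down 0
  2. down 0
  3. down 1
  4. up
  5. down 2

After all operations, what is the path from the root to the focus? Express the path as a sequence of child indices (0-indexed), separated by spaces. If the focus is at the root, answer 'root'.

Step 1 (down 0): focus=H path=0 depth=1 children=['S'] left=[] right=[] parent=A
Step 2 (down 0): focus=S path=0/0 depth=2 children=['W', 'D', 'R'] left=[] right=[] parent=H
Step 3 (down 1): focus=D path=0/0/1 depth=3 children=[] left=['W'] right=['R'] parent=S
Step 4 (up): focus=S path=0/0 depth=2 children=['W', 'D', 'R'] left=[] right=[] parent=H
Step 5 (down 2): focus=R path=0/0/2 depth=3 children=['U', 'O'] left=['W', 'D'] right=[] parent=S

Answer: 0 0 2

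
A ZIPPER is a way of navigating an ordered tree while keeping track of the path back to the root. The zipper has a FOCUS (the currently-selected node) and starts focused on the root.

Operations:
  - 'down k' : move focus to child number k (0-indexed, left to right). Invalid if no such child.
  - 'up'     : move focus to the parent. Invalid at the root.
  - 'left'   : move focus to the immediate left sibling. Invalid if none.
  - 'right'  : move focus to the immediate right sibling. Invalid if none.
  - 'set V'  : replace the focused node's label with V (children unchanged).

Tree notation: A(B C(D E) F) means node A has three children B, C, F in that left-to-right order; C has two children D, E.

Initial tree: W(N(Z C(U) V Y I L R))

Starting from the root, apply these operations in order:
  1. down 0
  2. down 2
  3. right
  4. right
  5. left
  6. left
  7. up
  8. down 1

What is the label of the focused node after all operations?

Step 1 (down 0): focus=N path=0 depth=1 children=['Z', 'C', 'V', 'Y', 'I', 'L', 'R'] left=[] right=[] parent=W
Step 2 (down 2): focus=V path=0/2 depth=2 children=[] left=['Z', 'C'] right=['Y', 'I', 'L', 'R'] parent=N
Step 3 (right): focus=Y path=0/3 depth=2 children=[] left=['Z', 'C', 'V'] right=['I', 'L', 'R'] parent=N
Step 4 (right): focus=I path=0/4 depth=2 children=[] left=['Z', 'C', 'V', 'Y'] right=['L', 'R'] parent=N
Step 5 (left): focus=Y path=0/3 depth=2 children=[] left=['Z', 'C', 'V'] right=['I', 'L', 'R'] parent=N
Step 6 (left): focus=V path=0/2 depth=2 children=[] left=['Z', 'C'] right=['Y', 'I', 'L', 'R'] parent=N
Step 7 (up): focus=N path=0 depth=1 children=['Z', 'C', 'V', 'Y', 'I', 'L', 'R'] left=[] right=[] parent=W
Step 8 (down 1): focus=C path=0/1 depth=2 children=['U'] left=['Z'] right=['V', 'Y', 'I', 'L', 'R'] parent=N

Answer: C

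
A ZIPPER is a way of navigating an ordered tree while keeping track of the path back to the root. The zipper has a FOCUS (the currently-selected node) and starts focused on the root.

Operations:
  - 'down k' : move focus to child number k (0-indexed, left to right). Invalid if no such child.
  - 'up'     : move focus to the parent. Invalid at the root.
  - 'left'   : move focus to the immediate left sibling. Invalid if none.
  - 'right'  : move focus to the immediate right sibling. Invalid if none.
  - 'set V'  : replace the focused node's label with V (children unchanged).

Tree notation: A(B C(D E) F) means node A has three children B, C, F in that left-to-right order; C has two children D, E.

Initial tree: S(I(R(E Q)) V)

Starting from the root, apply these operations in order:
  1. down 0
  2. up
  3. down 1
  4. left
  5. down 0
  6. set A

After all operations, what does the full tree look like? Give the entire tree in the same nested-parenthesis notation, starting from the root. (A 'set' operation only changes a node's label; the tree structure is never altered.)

Answer: S(I(A(E Q)) V)

Derivation:
Step 1 (down 0): focus=I path=0 depth=1 children=['R'] left=[] right=['V'] parent=S
Step 2 (up): focus=S path=root depth=0 children=['I', 'V'] (at root)
Step 3 (down 1): focus=V path=1 depth=1 children=[] left=['I'] right=[] parent=S
Step 4 (left): focus=I path=0 depth=1 children=['R'] left=[] right=['V'] parent=S
Step 5 (down 0): focus=R path=0/0 depth=2 children=['E', 'Q'] left=[] right=[] parent=I
Step 6 (set A): focus=A path=0/0 depth=2 children=['E', 'Q'] left=[] right=[] parent=I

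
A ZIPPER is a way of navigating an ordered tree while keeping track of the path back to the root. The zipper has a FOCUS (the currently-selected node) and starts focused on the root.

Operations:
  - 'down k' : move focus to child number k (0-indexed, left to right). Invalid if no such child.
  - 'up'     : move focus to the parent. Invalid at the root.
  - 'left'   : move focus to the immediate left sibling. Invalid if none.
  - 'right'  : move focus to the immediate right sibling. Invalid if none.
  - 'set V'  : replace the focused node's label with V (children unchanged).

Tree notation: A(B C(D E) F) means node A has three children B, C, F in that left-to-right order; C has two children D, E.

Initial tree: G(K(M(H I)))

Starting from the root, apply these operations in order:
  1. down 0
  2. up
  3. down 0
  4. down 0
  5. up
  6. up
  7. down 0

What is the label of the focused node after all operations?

Answer: K

Derivation:
Step 1 (down 0): focus=K path=0 depth=1 children=['M'] left=[] right=[] parent=G
Step 2 (up): focus=G path=root depth=0 children=['K'] (at root)
Step 3 (down 0): focus=K path=0 depth=1 children=['M'] left=[] right=[] parent=G
Step 4 (down 0): focus=M path=0/0 depth=2 children=['H', 'I'] left=[] right=[] parent=K
Step 5 (up): focus=K path=0 depth=1 children=['M'] left=[] right=[] parent=G
Step 6 (up): focus=G path=root depth=0 children=['K'] (at root)
Step 7 (down 0): focus=K path=0 depth=1 children=['M'] left=[] right=[] parent=G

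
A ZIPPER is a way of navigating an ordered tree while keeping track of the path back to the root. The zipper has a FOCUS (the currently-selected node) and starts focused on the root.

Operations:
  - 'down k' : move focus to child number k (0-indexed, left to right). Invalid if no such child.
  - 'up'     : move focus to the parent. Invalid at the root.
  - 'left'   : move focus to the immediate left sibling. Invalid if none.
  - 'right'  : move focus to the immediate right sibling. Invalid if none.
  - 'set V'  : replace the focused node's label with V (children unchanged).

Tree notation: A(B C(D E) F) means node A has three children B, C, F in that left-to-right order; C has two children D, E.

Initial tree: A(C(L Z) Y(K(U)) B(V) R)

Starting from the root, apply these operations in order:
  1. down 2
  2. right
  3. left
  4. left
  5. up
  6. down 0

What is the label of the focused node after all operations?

Answer: C

Derivation:
Step 1 (down 2): focus=B path=2 depth=1 children=['V'] left=['C', 'Y'] right=['R'] parent=A
Step 2 (right): focus=R path=3 depth=1 children=[] left=['C', 'Y', 'B'] right=[] parent=A
Step 3 (left): focus=B path=2 depth=1 children=['V'] left=['C', 'Y'] right=['R'] parent=A
Step 4 (left): focus=Y path=1 depth=1 children=['K'] left=['C'] right=['B', 'R'] parent=A
Step 5 (up): focus=A path=root depth=0 children=['C', 'Y', 'B', 'R'] (at root)
Step 6 (down 0): focus=C path=0 depth=1 children=['L', 'Z'] left=[] right=['Y', 'B', 'R'] parent=A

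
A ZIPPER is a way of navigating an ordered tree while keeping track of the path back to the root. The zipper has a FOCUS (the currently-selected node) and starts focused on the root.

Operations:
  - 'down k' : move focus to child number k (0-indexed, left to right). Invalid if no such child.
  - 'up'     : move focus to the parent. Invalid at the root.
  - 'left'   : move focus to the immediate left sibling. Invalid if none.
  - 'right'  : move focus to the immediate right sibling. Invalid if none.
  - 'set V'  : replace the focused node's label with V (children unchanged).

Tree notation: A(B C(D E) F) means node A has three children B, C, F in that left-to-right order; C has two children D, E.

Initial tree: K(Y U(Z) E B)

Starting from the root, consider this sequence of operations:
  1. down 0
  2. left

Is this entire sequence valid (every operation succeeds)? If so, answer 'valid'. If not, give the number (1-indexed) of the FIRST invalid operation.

Step 1 (down 0): focus=Y path=0 depth=1 children=[] left=[] right=['U', 'E', 'B'] parent=K
Step 2 (left): INVALID

Answer: 2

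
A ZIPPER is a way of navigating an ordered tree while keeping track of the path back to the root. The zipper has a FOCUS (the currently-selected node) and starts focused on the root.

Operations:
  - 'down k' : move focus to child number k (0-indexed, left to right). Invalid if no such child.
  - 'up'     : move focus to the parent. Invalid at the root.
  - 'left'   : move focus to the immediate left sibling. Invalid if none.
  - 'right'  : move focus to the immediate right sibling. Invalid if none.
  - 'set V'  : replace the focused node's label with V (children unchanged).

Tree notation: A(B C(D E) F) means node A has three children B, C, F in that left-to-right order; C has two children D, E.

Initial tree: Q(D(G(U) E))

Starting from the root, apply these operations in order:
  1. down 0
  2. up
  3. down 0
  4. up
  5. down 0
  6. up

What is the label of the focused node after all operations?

Answer: Q

Derivation:
Step 1 (down 0): focus=D path=0 depth=1 children=['G', 'E'] left=[] right=[] parent=Q
Step 2 (up): focus=Q path=root depth=0 children=['D'] (at root)
Step 3 (down 0): focus=D path=0 depth=1 children=['G', 'E'] left=[] right=[] parent=Q
Step 4 (up): focus=Q path=root depth=0 children=['D'] (at root)
Step 5 (down 0): focus=D path=0 depth=1 children=['G', 'E'] left=[] right=[] parent=Q
Step 6 (up): focus=Q path=root depth=0 children=['D'] (at root)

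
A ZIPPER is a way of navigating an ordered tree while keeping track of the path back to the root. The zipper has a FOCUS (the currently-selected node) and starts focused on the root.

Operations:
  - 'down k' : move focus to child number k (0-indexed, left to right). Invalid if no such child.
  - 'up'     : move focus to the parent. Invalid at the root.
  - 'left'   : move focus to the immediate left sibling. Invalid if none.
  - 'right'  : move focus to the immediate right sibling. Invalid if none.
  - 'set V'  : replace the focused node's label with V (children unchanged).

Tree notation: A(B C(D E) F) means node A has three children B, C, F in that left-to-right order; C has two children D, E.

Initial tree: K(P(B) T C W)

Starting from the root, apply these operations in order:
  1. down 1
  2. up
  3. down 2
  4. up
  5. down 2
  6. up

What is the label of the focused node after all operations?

Step 1 (down 1): focus=T path=1 depth=1 children=[] left=['P'] right=['C', 'W'] parent=K
Step 2 (up): focus=K path=root depth=0 children=['P', 'T', 'C', 'W'] (at root)
Step 3 (down 2): focus=C path=2 depth=1 children=[] left=['P', 'T'] right=['W'] parent=K
Step 4 (up): focus=K path=root depth=0 children=['P', 'T', 'C', 'W'] (at root)
Step 5 (down 2): focus=C path=2 depth=1 children=[] left=['P', 'T'] right=['W'] parent=K
Step 6 (up): focus=K path=root depth=0 children=['P', 'T', 'C', 'W'] (at root)

Answer: K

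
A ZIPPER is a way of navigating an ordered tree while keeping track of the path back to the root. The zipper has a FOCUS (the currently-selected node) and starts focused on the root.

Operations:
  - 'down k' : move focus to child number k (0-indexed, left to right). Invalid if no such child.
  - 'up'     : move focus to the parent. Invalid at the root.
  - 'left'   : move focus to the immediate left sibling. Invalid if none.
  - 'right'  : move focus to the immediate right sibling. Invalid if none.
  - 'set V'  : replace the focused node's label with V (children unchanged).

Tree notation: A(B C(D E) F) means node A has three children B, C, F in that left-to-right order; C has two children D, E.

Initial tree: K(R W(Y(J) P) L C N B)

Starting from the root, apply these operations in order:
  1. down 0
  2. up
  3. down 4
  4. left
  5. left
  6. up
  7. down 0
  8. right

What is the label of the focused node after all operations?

Step 1 (down 0): focus=R path=0 depth=1 children=[] left=[] right=['W', 'L', 'C', 'N', 'B'] parent=K
Step 2 (up): focus=K path=root depth=0 children=['R', 'W', 'L', 'C', 'N', 'B'] (at root)
Step 3 (down 4): focus=N path=4 depth=1 children=[] left=['R', 'W', 'L', 'C'] right=['B'] parent=K
Step 4 (left): focus=C path=3 depth=1 children=[] left=['R', 'W', 'L'] right=['N', 'B'] parent=K
Step 5 (left): focus=L path=2 depth=1 children=[] left=['R', 'W'] right=['C', 'N', 'B'] parent=K
Step 6 (up): focus=K path=root depth=0 children=['R', 'W', 'L', 'C', 'N', 'B'] (at root)
Step 7 (down 0): focus=R path=0 depth=1 children=[] left=[] right=['W', 'L', 'C', 'N', 'B'] parent=K
Step 8 (right): focus=W path=1 depth=1 children=['Y', 'P'] left=['R'] right=['L', 'C', 'N', 'B'] parent=K

Answer: W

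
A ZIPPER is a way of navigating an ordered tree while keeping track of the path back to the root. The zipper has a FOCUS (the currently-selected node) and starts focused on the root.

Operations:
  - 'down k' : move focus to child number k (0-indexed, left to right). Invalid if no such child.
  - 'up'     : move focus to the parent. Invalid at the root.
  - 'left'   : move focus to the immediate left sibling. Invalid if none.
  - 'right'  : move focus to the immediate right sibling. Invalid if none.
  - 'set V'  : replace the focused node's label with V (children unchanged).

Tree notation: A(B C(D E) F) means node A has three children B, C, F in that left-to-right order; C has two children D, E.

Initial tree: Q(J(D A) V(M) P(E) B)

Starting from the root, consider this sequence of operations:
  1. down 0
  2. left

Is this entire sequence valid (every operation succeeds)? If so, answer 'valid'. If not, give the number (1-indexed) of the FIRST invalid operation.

Answer: 2

Derivation:
Step 1 (down 0): focus=J path=0 depth=1 children=['D', 'A'] left=[] right=['V', 'P', 'B'] parent=Q
Step 2 (left): INVALID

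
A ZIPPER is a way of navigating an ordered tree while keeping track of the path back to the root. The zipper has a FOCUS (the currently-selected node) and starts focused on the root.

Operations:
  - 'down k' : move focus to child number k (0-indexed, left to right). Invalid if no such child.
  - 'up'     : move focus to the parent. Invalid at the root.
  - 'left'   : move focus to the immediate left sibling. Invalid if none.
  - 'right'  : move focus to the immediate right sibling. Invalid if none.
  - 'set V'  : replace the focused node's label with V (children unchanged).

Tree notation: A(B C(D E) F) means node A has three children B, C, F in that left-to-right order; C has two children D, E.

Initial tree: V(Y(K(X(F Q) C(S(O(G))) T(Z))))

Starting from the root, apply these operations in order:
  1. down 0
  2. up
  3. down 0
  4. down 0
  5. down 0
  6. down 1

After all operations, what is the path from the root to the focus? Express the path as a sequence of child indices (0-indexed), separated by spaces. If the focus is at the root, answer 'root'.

Step 1 (down 0): focus=Y path=0 depth=1 children=['K'] left=[] right=[] parent=V
Step 2 (up): focus=V path=root depth=0 children=['Y'] (at root)
Step 3 (down 0): focus=Y path=0 depth=1 children=['K'] left=[] right=[] parent=V
Step 4 (down 0): focus=K path=0/0 depth=2 children=['X', 'C', 'T'] left=[] right=[] parent=Y
Step 5 (down 0): focus=X path=0/0/0 depth=3 children=['F', 'Q'] left=[] right=['C', 'T'] parent=K
Step 6 (down 1): focus=Q path=0/0/0/1 depth=4 children=[] left=['F'] right=[] parent=X

Answer: 0 0 0 1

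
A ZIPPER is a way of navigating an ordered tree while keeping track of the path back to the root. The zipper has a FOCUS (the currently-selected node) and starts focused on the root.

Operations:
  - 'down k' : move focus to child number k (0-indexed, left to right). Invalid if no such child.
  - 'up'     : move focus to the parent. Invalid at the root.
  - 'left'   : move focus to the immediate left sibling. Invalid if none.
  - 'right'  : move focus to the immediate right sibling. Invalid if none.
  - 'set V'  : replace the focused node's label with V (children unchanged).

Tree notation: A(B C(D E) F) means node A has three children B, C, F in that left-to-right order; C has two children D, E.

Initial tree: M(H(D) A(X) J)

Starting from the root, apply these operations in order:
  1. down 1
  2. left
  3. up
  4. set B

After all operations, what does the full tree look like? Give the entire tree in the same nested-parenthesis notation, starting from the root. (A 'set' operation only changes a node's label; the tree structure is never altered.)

Answer: B(H(D) A(X) J)

Derivation:
Step 1 (down 1): focus=A path=1 depth=1 children=['X'] left=['H'] right=['J'] parent=M
Step 2 (left): focus=H path=0 depth=1 children=['D'] left=[] right=['A', 'J'] parent=M
Step 3 (up): focus=M path=root depth=0 children=['H', 'A', 'J'] (at root)
Step 4 (set B): focus=B path=root depth=0 children=['H', 'A', 'J'] (at root)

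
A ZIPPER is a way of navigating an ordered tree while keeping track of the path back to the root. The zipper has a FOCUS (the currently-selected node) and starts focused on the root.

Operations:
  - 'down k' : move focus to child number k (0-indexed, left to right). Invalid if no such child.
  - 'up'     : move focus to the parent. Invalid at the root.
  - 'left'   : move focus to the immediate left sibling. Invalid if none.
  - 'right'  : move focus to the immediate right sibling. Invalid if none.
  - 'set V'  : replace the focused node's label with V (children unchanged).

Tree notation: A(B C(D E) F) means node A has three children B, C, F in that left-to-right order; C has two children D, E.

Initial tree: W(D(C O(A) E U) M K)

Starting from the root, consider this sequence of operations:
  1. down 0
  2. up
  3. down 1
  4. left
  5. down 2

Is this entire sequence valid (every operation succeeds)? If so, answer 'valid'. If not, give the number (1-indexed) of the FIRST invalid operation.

Answer: valid

Derivation:
Step 1 (down 0): focus=D path=0 depth=1 children=['C', 'O', 'E', 'U'] left=[] right=['M', 'K'] parent=W
Step 2 (up): focus=W path=root depth=0 children=['D', 'M', 'K'] (at root)
Step 3 (down 1): focus=M path=1 depth=1 children=[] left=['D'] right=['K'] parent=W
Step 4 (left): focus=D path=0 depth=1 children=['C', 'O', 'E', 'U'] left=[] right=['M', 'K'] parent=W
Step 5 (down 2): focus=E path=0/2 depth=2 children=[] left=['C', 'O'] right=['U'] parent=D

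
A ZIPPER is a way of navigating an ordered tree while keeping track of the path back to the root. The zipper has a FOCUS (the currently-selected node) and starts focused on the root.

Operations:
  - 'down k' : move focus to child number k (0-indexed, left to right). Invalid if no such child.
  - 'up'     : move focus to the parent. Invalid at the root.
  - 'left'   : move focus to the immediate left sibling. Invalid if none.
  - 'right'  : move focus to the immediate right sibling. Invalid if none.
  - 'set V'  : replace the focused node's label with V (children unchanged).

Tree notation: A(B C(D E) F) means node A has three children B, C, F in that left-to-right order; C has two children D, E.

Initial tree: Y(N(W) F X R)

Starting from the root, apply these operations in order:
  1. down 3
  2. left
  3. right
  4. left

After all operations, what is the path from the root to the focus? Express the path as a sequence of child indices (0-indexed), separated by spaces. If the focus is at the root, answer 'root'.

Answer: 2

Derivation:
Step 1 (down 3): focus=R path=3 depth=1 children=[] left=['N', 'F', 'X'] right=[] parent=Y
Step 2 (left): focus=X path=2 depth=1 children=[] left=['N', 'F'] right=['R'] parent=Y
Step 3 (right): focus=R path=3 depth=1 children=[] left=['N', 'F', 'X'] right=[] parent=Y
Step 4 (left): focus=X path=2 depth=1 children=[] left=['N', 'F'] right=['R'] parent=Y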